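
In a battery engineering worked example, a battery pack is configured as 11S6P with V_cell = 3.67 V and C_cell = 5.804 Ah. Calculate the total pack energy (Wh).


E = Ns * Vcell * Np * Ccell = 11 * 3.67 * 6 * 5.804 = 1406 Wh

1406 Wh


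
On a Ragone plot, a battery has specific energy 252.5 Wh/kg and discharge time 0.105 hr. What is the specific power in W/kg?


Specific power = 252.5 Wh/kg / 0.105 hr = 2405 W/kg

2405 W/kg


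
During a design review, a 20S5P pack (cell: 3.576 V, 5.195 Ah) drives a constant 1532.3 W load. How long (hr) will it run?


Step 1: E_pack = Ns * V_cell * Np * C_cell = 20 * 3.576 * 5 * 5.195 = 1857.7 Wh
Step 2: t = E_pack / P = 1857.7 / 1532.3 = 1.212 hr

1.212 hr


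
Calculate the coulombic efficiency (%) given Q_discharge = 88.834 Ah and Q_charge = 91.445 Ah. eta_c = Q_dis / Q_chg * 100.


Coulombic efficiency = 88.834/91.445 * 100% = 97.14%

97.14%


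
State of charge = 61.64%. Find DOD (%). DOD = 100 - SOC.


DOD = 100 - SOC = 100 - 61.64 = 38.36%

38.36%


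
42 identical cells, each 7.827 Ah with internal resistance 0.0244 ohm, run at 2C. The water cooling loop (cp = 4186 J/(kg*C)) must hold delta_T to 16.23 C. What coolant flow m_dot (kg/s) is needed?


Step 1: I = 2 * 7.827 = 15.654 A
Step 2: Q_cell = I^2 * R = 15.654^2 * 0.0244 = 5.9792 W
Step 3: Q_total = 42 * 5.9792 = 251.13 W
Step 4: m_dot = Q_total / (cp * dT) = 251.13 / (4186 * 16.23) = 0.003696 kg/s

0.003696 kg/s


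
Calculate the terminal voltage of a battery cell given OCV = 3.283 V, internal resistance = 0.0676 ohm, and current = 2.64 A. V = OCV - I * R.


IR drop = 2.64 * 0.0676 = 0.17846 V
V = 3.283 - 0.17846 = 3.105 V

3.105 V


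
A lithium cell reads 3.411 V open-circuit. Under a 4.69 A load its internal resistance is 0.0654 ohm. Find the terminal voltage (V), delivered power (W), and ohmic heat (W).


Step 1: V_terminal = OCV - I*R = 3.411 - 4.69 * 0.0654 = 3.1043 V
Step 2: P_out = V_terminal * I = 3.1043 * 4.69 = 14.56 W
Step 3: Q = I^2 * R = 4.69^2 * 0.0654 = 1.439 W

V=3.1043 V, P=14.56 W, Q=1.439 W


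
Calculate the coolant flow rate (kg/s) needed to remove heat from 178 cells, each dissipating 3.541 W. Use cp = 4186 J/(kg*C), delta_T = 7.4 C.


Step 1: Total heat Q = 178 * 3.541 W = 630.3 W
Step 2: denom = cp * dT = 4186 * 7.4 = 30976
Step 3: m_dot = 630.3 / 30976 = 0.02035 kg/s

0.02035 kg/s


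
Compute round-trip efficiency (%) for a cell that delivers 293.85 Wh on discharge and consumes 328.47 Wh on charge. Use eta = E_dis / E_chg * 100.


eta_e = E_dis / E_chg * 100 = 293.85 / 328.47 * 100 = 89.46%

89.46%


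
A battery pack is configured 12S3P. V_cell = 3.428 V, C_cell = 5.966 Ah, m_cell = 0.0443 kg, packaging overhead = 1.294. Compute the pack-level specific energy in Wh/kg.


Step 1: V_pack = 12 * 3.428 = 41.136 V
Step 2: C_pack = 3 * 5.966 = 17.898 Ah
Step 3: E_pack = V_pack * C_pack = 41.136 * 17.898 = 736.25 Wh
Step 4: m_pack = 12 * 3 * 0.0443 * 1.294 = 2.0637 kg
Step 5: ED = E_pack / m_pack = 736.25 / 2.0637 = 356.8 Wh/kg

356.8 Wh/kg


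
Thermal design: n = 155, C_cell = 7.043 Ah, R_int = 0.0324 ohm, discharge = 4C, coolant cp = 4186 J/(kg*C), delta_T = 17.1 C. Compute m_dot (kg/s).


Step 1: I = 4 * 7.043 = 28.172 A
Step 2: Q_cell = I^2 * R = 28.172^2 * 0.0324 = 25.715 W
Step 3: Q_total = 155 * 25.715 = 3985.8 W
Step 4: m_dot = Q_total / (cp * dT) = 3985.8 / (4186 * 17.1) = 0.05568 kg/s

0.05568 kg/s


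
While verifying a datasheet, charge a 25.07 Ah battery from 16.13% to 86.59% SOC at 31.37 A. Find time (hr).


delta_Ah = 25.07 * (86.59 - 16.13) / 100 = 17.664 Ah
t = delta_Ah / I = 17.664 / 31.37 = 0.5631 hr

0.5631 hr


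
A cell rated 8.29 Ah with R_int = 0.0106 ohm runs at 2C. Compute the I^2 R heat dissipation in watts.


Step 1: I = C_rate * capacity = 2 * 8.29 = 16.58 A
Step 2: Q = I^2 * R = 16.58^2 * 0.0106 = 274.9 * 0.0106 = 2.914 W

2.914 W


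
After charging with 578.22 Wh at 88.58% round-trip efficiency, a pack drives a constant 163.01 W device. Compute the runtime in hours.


Step 1: E_discharge = eta/100 * E_charge = 88.58/100 * 578.22 = 512.19 Wh
Step 2: t = E_discharge / P = 512.19 / 163.01 = 3.142 hr

3.142 hr


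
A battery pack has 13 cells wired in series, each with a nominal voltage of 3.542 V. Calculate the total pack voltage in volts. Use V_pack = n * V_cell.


V_pack = n * V_cell = 13 * 3.542 = 46.046 V

46.046 V


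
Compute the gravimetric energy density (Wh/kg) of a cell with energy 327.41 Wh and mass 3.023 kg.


ED = E / m = 327.41 / 3.023 = 108.3 Wh/kg

108.3 Wh/kg


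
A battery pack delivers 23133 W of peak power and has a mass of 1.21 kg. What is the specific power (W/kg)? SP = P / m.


Specific power = 23133 W / 1.21 kg = 19120 W/kg

19120 W/kg


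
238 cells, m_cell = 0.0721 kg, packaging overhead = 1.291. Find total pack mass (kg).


Cell mass sum = 238 * 0.0721 = 17.16 kg
With overhead 1.291: m_pack = 17.16 * 1.291 = 22.15 kg

22.15 kg


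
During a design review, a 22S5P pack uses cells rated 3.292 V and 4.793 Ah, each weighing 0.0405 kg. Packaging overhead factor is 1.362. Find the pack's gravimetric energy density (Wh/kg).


Step 1: V_pack = 22 * 3.292 = 72.424 V
Step 2: C_pack = 5 * 4.793 = 23.965 Ah
Step 3: E_pack = V_pack * C_pack = 72.424 * 23.965 = 1735.6 Wh
Step 4: m_pack = 22 * 5 * 0.0405 * 1.362 = 6.0677 kg
Step 5: ED = E_pack / m_pack = 1735.6 / 6.0677 = 286.0 Wh/kg

286.0 Wh/kg


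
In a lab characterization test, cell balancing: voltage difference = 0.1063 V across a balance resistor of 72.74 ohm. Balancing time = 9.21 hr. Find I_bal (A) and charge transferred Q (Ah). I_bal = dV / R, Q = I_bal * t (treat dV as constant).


I_bal = dV / R = 0.1063 / 72.74 = 0.0014614 A
Q = I_bal * t = 0.0014614 * 9.21 = 0.01346 Ah

I=0.0014614 A, Q=0.01346 Ah


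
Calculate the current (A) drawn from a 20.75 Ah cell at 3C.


At 3C: I = 3 * 20.75 Ah = 62.25 A

62.25 A


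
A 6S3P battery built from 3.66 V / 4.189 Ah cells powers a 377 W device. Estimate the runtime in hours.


Step 1: E_pack = Ns * V_cell * Np * C_cell = 6 * 3.66 * 3 * 4.189 = 275.97 Wh
Step 2: t = E_pack / P = 275.97 / 377 = 0.7320 hr

0.7320 hr


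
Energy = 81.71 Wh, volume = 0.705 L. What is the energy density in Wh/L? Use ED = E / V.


ED = E / V = 81.71 / 0.705 = 115.9 Wh/L

115.9 Wh/L


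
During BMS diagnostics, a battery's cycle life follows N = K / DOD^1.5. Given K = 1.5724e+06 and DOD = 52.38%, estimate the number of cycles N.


Step 1: DOD^1.5 = 52.38^1.5 = 379.1
Step 2: N = 1.5724e+06 / 379.1 = 4148 cycles

4148 cycles


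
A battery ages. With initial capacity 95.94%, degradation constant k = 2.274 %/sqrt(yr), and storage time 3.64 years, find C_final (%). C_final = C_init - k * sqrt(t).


sqrt(t) = sqrt(3.64) = 1.9079
C_final = 95.94 - 2.274 * 1.9079 = 91.60%

91.60%


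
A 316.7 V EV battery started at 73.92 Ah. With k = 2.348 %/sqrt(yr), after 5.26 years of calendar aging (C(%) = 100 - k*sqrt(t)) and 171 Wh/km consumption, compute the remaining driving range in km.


Step 1: capacity retention = 100 - 2.348 * sqrt(5.26) = 100 - 2.348 * 2.2935 = 94.615%
Step 2: C_now = 73.92 * 94.615/100 = 69.939 Ah
Step 3: E_pack = V * C_now = 316.7 * 69.939 = 22150 Wh
Step 4: range = E_pack / consumption = 22150 / 171 = 129.5 km

129.5 km


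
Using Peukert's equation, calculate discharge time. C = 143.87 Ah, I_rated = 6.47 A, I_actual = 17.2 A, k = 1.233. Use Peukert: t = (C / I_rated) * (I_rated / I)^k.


t_rated = C / I_rated = 143.87 / 6.47 = 22.236 hr
(I_rated/I)^k = (0.37616)^1.233 = 0.29953
t = t_rated * (I_rated/I)^k = 22.236 * 0.29953 = 6.660 hr

6.660 hr


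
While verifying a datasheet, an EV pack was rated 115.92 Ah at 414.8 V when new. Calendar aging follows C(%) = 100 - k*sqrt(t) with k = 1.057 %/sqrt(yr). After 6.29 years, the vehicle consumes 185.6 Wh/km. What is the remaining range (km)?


Step 1: capacity retention = 100 - 1.057 * sqrt(6.29) = 100 - 1.057 * 2.508 = 97.349%
Step 2: C_now = 115.92 * 97.349/100 = 112.85 Ah
Step 3: E_pack = V * C_now = 414.8 * 112.85 = 46810 Wh
Step 4: range = E_pack / consumption = 46810 / 185.6 = 252.2 km

252.2 km


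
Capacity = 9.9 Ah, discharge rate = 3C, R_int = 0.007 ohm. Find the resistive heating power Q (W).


Step 1: I = C_rate * capacity = 3 * 9.9 = 29.7 A
Step 2: Q = I^2 * R = 29.7^2 * 0.007 = 882.09 * 0.007 = 6.175 W

6.175 W


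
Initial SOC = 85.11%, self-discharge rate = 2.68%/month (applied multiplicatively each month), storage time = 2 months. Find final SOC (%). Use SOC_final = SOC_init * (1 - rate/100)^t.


Monthly retention factor = 1 - 2.68/100 = 0.9732
Over 2 months: factor^2 = 0.94712
SOC_final = 85.11 * 0.94712 = 80.61%

80.61%


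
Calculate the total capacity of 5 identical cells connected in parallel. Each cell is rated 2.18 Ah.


C_total = 5 * 2.18 = 10.9 Ah

10.9 Ah


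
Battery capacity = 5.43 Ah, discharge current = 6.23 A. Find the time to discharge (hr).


Runtime = 5.43 Ah / 6.23 A = 0.8716 hr

0.8716 hr


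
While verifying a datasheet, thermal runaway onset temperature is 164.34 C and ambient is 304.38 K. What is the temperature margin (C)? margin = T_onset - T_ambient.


Convert: T_ambient = 304.38 K = 31.23 C
margin = 164.34 - 31.23 = 133.11 C

133.11 C


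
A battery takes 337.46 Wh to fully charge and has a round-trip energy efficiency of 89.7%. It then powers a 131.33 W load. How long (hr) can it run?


Step 1: E_discharge = eta/100 * E_charge = 89.7/100 * 337.46 = 302.7 Wh
Step 2: t = E_discharge / P = 302.7 / 131.33 = 2.305 hr

2.305 hr


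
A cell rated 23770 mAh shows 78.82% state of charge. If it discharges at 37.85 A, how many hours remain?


Convert: C_total = 23770 mAh = 23.77 Ah
Step 1: remaining = SOC/100 * C_total = 78.82/100 * 23.77 = 18.736 Ah
Step 2: t = remaining / I = 18.736 / 37.85 = 0.4950 hr

0.4950 hr


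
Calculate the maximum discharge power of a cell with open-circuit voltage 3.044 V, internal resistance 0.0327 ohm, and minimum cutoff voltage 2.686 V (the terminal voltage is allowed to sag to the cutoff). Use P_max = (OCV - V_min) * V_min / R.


P_max = (OCV - V_min) * V_min / R = (3.044 - 2.686) * 2.686 / 0.0327 = 0.358 * 2.686 / 0.0327 = 29.41 W

29.41 W


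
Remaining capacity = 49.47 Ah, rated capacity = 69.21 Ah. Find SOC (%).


SOC% = 49.47 / 69.21 * 100 = 71.48%

71.48%


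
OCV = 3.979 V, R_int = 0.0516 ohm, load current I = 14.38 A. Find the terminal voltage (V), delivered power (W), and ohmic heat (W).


Step 1: V_terminal = OCV - I*R = 3.979 - 14.38 * 0.0516 = 3.237 V
Step 2: P_out = V_terminal * I = 3.237 * 14.38 = 46.55 W
Step 3: Q = I^2 * R = 14.38^2 * 0.0516 = 10.67 W

V=3.237 V, P=46.55 W, Q=10.67 W


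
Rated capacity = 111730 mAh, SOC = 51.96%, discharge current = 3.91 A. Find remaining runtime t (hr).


Convert: C_total = 111730 mAh = 111.73 Ah
Step 1: remaining = SOC/100 * C_total = 51.96/100 * 111.73 = 58.055 Ah
Step 2: t = remaining / I = 58.055 / 3.91 = 14.85 hr

14.85 hr


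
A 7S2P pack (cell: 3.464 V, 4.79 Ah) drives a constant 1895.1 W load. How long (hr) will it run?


Step 1: E_pack = Ns * V_cell * Np * C_cell = 7 * 3.464 * 2 * 4.79 = 232.3 Wh
Step 2: t = E_pack / P = 232.3 / 1895.1 = 0.1226 hr

0.1226 hr


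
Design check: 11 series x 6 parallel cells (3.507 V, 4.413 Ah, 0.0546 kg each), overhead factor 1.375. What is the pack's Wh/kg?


Step 1: V_pack = 11 * 3.507 = 38.577 V
Step 2: C_pack = 6 * 4.413 = 26.478 Ah
Step 3: E_pack = V_pack * C_pack = 38.577 * 26.478 = 1021.4 Wh
Step 4: m_pack = 11 * 6 * 0.0546 * 1.375 = 4.955 kg
Step 5: ED = E_pack / m_pack = 1021.4 / 4.955 = 206.1 Wh/kg

206.1 Wh/kg


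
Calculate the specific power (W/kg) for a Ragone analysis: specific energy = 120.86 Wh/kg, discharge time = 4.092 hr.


P_specific = E / t = 120.86 / 4.092 = 29.54 W/kg

29.54 W/kg


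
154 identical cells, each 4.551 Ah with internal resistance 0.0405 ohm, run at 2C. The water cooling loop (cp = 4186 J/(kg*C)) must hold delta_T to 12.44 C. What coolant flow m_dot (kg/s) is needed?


Step 1: I = 2 * 4.551 = 9.102 A
Step 2: Q_cell = I^2 * R = 9.102^2 * 0.0405 = 3.3553 W
Step 3: Q_total = 154 * 3.3553 = 516.72 W
Step 4: m_dot = Q_total / (cp * dT) = 516.72 / (4186 * 12.44) = 0.009923 kg/s

0.009923 kg/s


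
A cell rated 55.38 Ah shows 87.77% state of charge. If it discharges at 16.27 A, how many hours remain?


Step 1: remaining = SOC/100 * C_total = 87.77/100 * 55.38 = 48.607 Ah
Step 2: t = remaining / I = 48.607 / 16.27 = 2.988 hr

2.988 hr


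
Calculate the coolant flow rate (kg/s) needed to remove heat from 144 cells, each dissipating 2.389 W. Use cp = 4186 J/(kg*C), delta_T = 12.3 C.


Q_total = 144 * 2.389 = 344.02 W
m_dot = Q_total / (cp * dT) = 344.02 / (4186 * 12.3) = 0.006682 kg/s

0.006682 kg/s


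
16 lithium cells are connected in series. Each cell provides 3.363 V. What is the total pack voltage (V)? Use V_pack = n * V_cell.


With 16 cells in series at 3.363 V each, V_pack = 53.808 V

53.808 V


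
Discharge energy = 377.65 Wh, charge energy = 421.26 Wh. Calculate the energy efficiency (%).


eta_e = E_dis / E_chg * 100 = 377.65 / 421.26 * 100 = 89.65%

89.65%


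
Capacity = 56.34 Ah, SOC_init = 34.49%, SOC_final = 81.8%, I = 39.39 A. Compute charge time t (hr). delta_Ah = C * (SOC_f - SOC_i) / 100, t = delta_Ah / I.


delta_Ah = 56.34 * (81.8 - 34.49) / 100 = 26.654 Ah
t = delta_Ah / I = 26.654 / 39.39 = 0.6767 hr

0.6767 hr


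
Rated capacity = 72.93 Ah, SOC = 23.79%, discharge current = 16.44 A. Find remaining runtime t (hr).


Step 1: remaining = SOC/100 * C_total = 23.79/100 * 72.93 = 17.35 Ah
Step 2: t = remaining / I = 17.35 / 16.44 = 1.055 hr

1.055 hr


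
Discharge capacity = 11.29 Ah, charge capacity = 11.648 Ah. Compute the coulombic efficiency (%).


eta_c = Q_dis / Q_chg * 100 = 11.29 / 11.648 * 100 = 96.93%

96.93%


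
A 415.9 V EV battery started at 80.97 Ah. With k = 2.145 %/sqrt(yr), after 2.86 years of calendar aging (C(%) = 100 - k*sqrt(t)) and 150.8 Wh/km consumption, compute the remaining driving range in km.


Step 1: capacity retention = 100 - 2.145 * sqrt(2.86) = 100 - 2.145 * 1.6912 = 96.372%
Step 2: C_now = 80.97 * 96.372/100 = 78.032 Ah
Step 3: E_pack = V * C_now = 415.9 * 78.032 = 32454 Wh
Step 4: range = E_pack / consumption = 32454 / 150.8 = 215.2 km

215.2 km


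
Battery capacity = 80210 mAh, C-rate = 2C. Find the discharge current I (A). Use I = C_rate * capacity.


Convert: capacity = 80210 mAh = 80.21 Ah
I = C_rate * capacity = 2 * 80.21 = 160.42 A

160.42 A


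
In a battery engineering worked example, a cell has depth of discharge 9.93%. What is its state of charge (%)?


SOC = 100 - DOD = 100 - 9.93 = 90.07%

90.07%


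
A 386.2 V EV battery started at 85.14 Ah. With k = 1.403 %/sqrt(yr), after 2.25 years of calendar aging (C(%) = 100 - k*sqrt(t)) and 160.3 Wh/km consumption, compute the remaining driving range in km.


Step 1: capacity retention = 100 - 1.403 * sqrt(2.25) = 100 - 1.403 * 1.5 = 97.896%
Step 2: C_now = 85.14 * 97.896/100 = 83.349 Ah
Step 3: E_pack = V * C_now = 386.2 * 83.349 = 32189 Wh
Step 4: range = E_pack / consumption = 32189 / 160.3 = 200.8 km

200.8 km


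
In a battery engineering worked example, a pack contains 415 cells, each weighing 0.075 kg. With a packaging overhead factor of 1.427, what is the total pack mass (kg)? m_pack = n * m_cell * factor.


Cell mass sum = 415 * 0.075 = 31.125 kg
With overhead 1.427: m_pack = 31.125 * 1.427 = 44.42 kg

44.42 kg


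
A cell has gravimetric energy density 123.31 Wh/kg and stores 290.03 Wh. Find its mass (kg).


m = E / ED = 290.03 / 123.31 = 2.352 kg

2.352 kg


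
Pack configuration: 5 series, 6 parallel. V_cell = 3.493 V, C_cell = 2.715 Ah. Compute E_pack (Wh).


V_pack = 5 * 3.493 = 17.465 V
C_pack = 6 * 2.715 = 16.29 Ah
E = V_pack * C_pack = 17.465 * 16.29 = 284.5 Wh

284.5 Wh


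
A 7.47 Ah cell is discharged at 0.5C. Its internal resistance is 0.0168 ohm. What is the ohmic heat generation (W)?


Step 1: I = C_rate * capacity = 0.5 * 7.47 = 3.735 A
Step 2: Q = I^2 * R = 3.735^2 * 0.0168 = 13.95 * 0.0168 = 0.2344 W

0.2344 W


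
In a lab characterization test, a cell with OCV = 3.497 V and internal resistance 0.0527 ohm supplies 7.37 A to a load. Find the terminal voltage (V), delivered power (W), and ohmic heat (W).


Step 1: V_terminal = OCV - I*R = 3.497 - 7.37 * 0.0527 = 3.1086 V
Step 2: P_out = V_terminal * I = 3.1086 * 7.37 = 22.91 W
Step 3: Q = I^2 * R = 7.37^2 * 0.0527 = 2.863 W

V=3.1086 V, P=22.91 W, Q=2.863 W


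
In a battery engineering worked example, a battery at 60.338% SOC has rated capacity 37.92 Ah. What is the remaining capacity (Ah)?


remaining = SOC / 100 * total = 60.338 / 100 * 37.92 = 22.88 Ah

22.88 Ah


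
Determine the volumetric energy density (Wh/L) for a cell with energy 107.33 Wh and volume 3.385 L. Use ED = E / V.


ED = E / V = 107.33 / 3.385 = 31.71 Wh/L

31.71 Wh/L


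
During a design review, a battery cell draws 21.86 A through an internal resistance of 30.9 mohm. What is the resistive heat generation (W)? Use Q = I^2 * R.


Convert: R = 30.9 mohm = 0.0309 ohm
Q = I^2 * R = 21.86^2 * 0.0309 = 14.77 W

14.77 W


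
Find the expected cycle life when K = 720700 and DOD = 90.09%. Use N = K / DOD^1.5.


DOD^1.5 = 855.1
N = K / DOD^1.5 = 720700 / 855.1 = 842.8

842.8 cycles


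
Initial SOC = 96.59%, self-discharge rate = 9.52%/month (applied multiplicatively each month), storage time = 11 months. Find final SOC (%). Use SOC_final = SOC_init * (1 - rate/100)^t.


decay = (1 - 9.52/100)^11 = 0.33272
SOC_final = 96.59 * 0.33272 = 32.14%

32.14%


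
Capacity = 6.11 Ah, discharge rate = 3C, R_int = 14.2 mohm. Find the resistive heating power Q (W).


Convert: R = 14.2 mohm = 0.0142 ohm
Step 1: I = C_rate * capacity = 3 * 6.11 = 18.33 A
Step 2: Q = I^2 * R = 18.33^2 * 0.0142 = 335.99 * 0.0142 = 4.771 W

4.771 W


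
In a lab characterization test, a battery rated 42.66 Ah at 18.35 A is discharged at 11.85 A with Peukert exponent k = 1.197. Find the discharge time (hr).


Step 1: t_rated = C / I_rated = 42.66 / 18.35 = 2.3248 hr
Step 2: ratio = 18.35 / 11.85 = 1.5485
Step 3: ratio^k = 1.5485^1.197 = 1.6878
Step 4: t = t_rated * ratio^k = 2.3248 * 1.6878 = 3.924 hr

3.924 hr


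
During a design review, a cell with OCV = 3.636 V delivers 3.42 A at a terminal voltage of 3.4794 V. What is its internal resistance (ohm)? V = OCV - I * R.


R = (OCV - V) / I = (3.636 - 3.4794) / 3.42 = 0.04579 ohm

0.04579 ohm


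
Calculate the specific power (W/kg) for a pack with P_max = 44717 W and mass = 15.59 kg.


SP = P / m = 44717 / 15.59 = 2868 W/kg

2868 W/kg


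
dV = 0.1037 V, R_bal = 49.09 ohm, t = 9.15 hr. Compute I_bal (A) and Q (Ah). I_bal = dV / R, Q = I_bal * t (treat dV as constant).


First, Ohm's law: I_bal = 0.1037 V / 49.09 ohm = 0.0021124 A
Then Q = I * t = 0.0021124 A * 9.15 hr = 0.01933 Ah

I=0.0021124 A, Q=0.01933 Ah


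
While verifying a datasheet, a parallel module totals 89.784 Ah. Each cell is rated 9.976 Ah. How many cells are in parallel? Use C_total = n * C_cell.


n = C_total / C_cell = 89.784 / 9.976 = 9

9


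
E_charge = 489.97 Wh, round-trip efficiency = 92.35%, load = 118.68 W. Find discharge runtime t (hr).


Step 1: E_discharge = eta/100 * E_charge = 92.35/100 * 489.97 = 452.49 Wh
Step 2: t = E_discharge / P = 452.49 / 118.68 = 3.813 hr

3.813 hr


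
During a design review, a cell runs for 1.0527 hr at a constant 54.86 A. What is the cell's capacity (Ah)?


C = I * t = 54.86 * 1.0527 = 57.75 Ah

57.75 Ah


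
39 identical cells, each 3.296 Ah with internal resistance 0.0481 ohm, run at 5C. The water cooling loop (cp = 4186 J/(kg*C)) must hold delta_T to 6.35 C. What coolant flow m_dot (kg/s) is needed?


Step 1: I = 5 * 3.296 = 16.48 A
Step 2: Q_cell = I^2 * R = 16.48^2 * 0.0481 = 13.063 W
Step 3: Q_total = 39 * 13.063 = 509.46 W
Step 4: m_dot = Q_total / (cp * dT) = 509.46 / (4186 * 6.35) = 0.01917 kg/s

0.01917 kg/s


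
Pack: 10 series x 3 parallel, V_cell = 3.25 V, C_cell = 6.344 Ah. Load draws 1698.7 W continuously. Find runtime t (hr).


Step 1: E_pack = Ns * V_cell * Np * C_cell = 10 * 3.25 * 3 * 6.344 = 618.54 Wh
Step 2: t = E_pack / P = 618.54 / 1698.7 = 0.3641 hr

0.3641 hr


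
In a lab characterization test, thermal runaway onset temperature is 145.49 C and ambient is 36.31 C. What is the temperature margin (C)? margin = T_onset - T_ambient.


margin = T_onset - T_ambient = 145.49 - 36.31 = 109.18 C

109.18 C


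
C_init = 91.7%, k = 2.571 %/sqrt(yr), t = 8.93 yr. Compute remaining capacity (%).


sqrt(t) = sqrt(8.93) = 2.9883
C_final = 91.7 - 2.571 * 2.9883 = 84.02%

84.02%


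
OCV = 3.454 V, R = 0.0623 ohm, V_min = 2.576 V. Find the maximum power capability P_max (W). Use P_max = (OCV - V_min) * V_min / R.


P_max = (OCV - V_min) * V_min / R = (3.454 - 2.576) * 2.576 / 0.0623 = 0.878 * 2.576 / 0.0623 = 36.30 W

36.30 W


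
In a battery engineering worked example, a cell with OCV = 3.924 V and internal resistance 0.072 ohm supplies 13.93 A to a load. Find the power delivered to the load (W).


Step 1: V_terminal = OCV - I*R = 3.924 - 13.93 * 0.072 = 2.921 V
Step 2: P_out = V_terminal * I = 2.921 * 13.93 = 40.69 W

40.69 W


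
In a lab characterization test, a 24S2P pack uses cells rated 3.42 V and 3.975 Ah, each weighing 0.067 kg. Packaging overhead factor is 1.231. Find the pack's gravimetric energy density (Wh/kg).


Step 1: V_pack = 24 * 3.42 = 82.08 V
Step 2: C_pack = 2 * 3.975 = 7.95 Ah
Step 3: E_pack = V_pack * C_pack = 82.08 * 7.95 = 652.54 Wh
Step 4: m_pack = 24 * 2 * 0.067 * 1.231 = 3.9589 kg
Step 5: ED = E_pack / m_pack = 652.54 / 3.9589 = 164.8 Wh/kg

164.8 Wh/kg


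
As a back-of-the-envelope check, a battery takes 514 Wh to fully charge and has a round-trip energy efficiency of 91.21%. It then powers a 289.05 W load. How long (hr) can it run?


Step 1: E_discharge = eta/100 * E_charge = 91.21/100 * 514 = 468.82 Wh
Step 2: t = E_discharge / P = 468.82 / 289.05 = 1.622 hr

1.622 hr


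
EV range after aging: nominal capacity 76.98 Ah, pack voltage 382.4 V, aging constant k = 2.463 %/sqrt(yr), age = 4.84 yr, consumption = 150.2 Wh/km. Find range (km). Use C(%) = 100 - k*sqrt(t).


Step 1: capacity retention = 100 - 2.463 * sqrt(4.84) = 100 - 2.463 * 2.2 = 94.581%
Step 2: C_now = 76.98 * 94.581/100 = 72.808 Ah
Step 3: E_pack = V * C_now = 382.4 * 72.808 = 27842 Wh
Step 4: range = E_pack / consumption = 27842 / 150.2 = 185.4 km

185.4 km


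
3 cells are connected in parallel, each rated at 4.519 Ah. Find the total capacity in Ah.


C_total = 3 * 4.519 = 13.557 Ah

13.557 Ah


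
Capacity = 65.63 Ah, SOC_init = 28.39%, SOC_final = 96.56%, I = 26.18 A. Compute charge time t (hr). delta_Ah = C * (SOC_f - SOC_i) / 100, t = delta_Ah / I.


Step 1: dSOC = 96.56% - 28.39% = 68.17%
Step 2: delta_Ah = 65.63 * 68.17 / 100 = 44.74 Ah
Step 3: t = 44.74 / 26.18 = 1.709 hr

1.709 hr


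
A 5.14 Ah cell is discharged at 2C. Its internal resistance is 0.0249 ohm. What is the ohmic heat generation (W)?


Step 1: I = C_rate * capacity = 2 * 5.14 = 10.28 A
Step 2: Q = I^2 * R = 10.28^2 * 0.0249 = 105.68 * 0.0249 = 2.631 W

2.631 W


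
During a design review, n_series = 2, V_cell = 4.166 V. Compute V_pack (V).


V_pack = n * V_cell = 2 * 4.166 = 8.332 V

8.332 V


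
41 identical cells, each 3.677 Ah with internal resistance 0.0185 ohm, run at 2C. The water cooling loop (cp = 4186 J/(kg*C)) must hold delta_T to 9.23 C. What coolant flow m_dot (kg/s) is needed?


Step 1: I = 2 * 3.677 = 7.354 A
Step 2: Q_cell = I^2 * R = 7.354^2 * 0.0185 = 1.0005 W
Step 3: Q_total = 41 * 1.0005 = 41.021 W
Step 4: m_dot = Q_total / (cp * dT) = 41.021 / (4186 * 9.23) = 0.001062 kg/s

0.001062 kg/s


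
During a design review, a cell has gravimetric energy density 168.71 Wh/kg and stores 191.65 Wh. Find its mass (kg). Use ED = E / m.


m = E / ED = 191.65 / 168.71 = 1.136 kg

1.136 kg


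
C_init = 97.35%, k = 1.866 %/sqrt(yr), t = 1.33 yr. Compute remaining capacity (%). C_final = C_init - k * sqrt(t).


Step 1: sqrt(1.33 yr) = 1.1533
Step 2: drop = 1.866 * 1.1533 = 2.1521
Step 3: C_final = 97.35 - 2.1521 = 95.20%

95.20%


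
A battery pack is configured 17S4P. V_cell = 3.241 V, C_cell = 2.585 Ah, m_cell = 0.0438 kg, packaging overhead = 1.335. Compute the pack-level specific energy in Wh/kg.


Step 1: V_pack = 17 * 3.241 = 55.097 V
Step 2: C_pack = 4 * 2.585 = 10.34 Ah
Step 3: E_pack = V_pack * C_pack = 55.097 * 10.34 = 569.7 Wh
Step 4: m_pack = 17 * 4 * 0.0438 * 1.335 = 3.9762 kg
Step 5: ED = E_pack / m_pack = 569.7 / 3.9762 = 143.3 Wh/kg

143.3 Wh/kg


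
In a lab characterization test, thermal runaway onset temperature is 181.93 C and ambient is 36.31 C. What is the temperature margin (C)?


Safety margin = 181.93 C - 36.31 C = 145.62 C

145.62 C


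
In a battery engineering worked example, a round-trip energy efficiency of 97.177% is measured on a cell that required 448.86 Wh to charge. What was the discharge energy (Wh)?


E_dis = eta/100 * E_chg = 97.177/100 * 448.86 = 436.2 Wh

436.2 Wh


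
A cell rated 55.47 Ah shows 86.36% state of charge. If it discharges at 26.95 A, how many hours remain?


Step 1: remaining = SOC/100 * C_total = 86.36/100 * 55.47 = 47.904 Ah
Step 2: t = remaining / I = 47.904 / 26.95 = 1.778 hr

1.778 hr


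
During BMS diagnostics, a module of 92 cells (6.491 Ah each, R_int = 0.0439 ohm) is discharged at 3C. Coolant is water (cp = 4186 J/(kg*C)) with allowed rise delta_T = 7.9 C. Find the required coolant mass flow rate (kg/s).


Step 1: I = 3 * 6.491 = 19.473 A
Step 2: Q_cell = I^2 * R = 19.473^2 * 0.0439 = 16.647 W
Step 3: Q_total = 92 * 16.647 = 1531.5 W
Step 4: m_dot = Q_total / (cp * dT) = 1531.5 / (4186 * 7.9) = 0.04631 kg/s

0.04631 kg/s


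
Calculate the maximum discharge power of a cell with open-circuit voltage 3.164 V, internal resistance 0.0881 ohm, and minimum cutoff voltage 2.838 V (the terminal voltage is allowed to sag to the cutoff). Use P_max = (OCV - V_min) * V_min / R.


P_max = (OCV - V_min) * V_min / R = (3.164 - 2.838) * 2.838 / 0.0881 = 0.326 * 2.838 / 0.0881 = 10.50 W

10.50 W


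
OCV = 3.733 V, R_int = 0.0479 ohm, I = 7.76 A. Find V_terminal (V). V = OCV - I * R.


V = OCV - I*R = 3.733 - 7.76 * 0.0479 = 3.361 V

3.361 V


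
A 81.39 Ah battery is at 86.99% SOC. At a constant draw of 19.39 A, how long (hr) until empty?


Step 1: remaining = SOC/100 * C_total = 86.99/100 * 81.39 = 70.801 Ah
Step 2: t = remaining / I = 70.801 / 19.39 = 3.651 hr

3.651 hr


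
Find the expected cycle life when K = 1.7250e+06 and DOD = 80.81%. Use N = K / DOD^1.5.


Step 1: DOD^1.5 = 80.81^1.5 = 726.44
Step 2: N = 1.7250e+06 / 726.44 = 2375 cycles

2375 cycles


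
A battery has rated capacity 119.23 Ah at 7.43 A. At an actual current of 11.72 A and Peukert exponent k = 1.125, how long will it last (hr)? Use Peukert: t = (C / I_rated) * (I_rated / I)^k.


Step 1: t_rated = C / I_rated = 119.23 / 7.43 = 16.047 hr
Step 2: ratio = 7.43 / 11.72 = 0.63396
Step 3: ratio^k = 0.63396^1.125 = 0.59885
Step 4: t = t_rated * ratio^k = 16.047 * 0.59885 = 9.610 hr

9.610 hr


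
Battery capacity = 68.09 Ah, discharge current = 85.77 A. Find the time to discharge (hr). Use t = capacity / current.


Runtime = 68.09 Ah / 85.77 A = 0.7939 hr

0.7939 hr


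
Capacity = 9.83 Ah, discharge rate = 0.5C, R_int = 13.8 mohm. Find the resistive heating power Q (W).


Convert: R = 13.8 mohm = 0.0138 ohm
Step 1: I = C_rate * capacity = 0.5 * 9.83 = 4.915 A
Step 2: Q = I^2 * R = 4.915^2 * 0.0138 = 24.157 * 0.0138 = 0.3334 W

0.3334 W


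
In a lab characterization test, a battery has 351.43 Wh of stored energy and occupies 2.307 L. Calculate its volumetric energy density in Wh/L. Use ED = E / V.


Volumetric ED = 351.43 Wh / 2.307 L = 152.3 Wh/L

152.3 Wh/L


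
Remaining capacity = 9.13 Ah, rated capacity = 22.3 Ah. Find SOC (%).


SOC% = 9.13 / 22.3 * 100 = 40.94%

40.94%


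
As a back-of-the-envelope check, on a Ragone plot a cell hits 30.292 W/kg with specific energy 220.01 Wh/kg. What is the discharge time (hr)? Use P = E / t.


t = E / P = 220.01 / 30.292 = 7.263 hr

7.263 hr


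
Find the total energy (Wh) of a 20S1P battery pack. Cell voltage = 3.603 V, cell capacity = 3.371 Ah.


E = Ns * Vcell * Np * Ccell = 20 * 3.603 * 1 * 3.371 = 242.9 Wh

242.9 Wh


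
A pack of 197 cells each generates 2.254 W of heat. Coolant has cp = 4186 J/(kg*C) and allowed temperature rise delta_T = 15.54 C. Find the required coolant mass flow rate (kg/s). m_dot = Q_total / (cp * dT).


Step 1: Total heat Q = 197 * 2.254 W = 444.04 W
Step 2: denom = cp * dT = 4186 * 15.54 = 65050
Step 3: m_dot = 444.04 / 65050 = 0.006826 kg/s

0.006826 kg/s


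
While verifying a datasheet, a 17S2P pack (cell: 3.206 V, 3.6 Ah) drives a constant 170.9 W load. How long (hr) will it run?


Step 1: E_pack = Ns * V_cell * Np * C_cell = 17 * 3.206 * 2 * 3.6 = 392.41 Wh
Step 2: t = E_pack / P = 392.41 / 170.9 = 2.296 hr

2.296 hr


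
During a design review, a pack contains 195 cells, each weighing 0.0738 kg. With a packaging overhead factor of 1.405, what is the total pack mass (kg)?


Cell mass sum = 195 * 0.0738 = 14.391 kg
With overhead 1.405: m_pack = 14.391 * 1.405 = 20.22 kg

20.22 kg


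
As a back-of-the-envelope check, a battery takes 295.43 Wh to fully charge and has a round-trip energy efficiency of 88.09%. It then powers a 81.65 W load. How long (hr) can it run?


Step 1: E_discharge = eta/100 * E_charge = 88.09/100 * 295.43 = 260.24 Wh
Step 2: t = E_discharge / P = 260.24 / 81.65 = 3.187 hr

3.187 hr


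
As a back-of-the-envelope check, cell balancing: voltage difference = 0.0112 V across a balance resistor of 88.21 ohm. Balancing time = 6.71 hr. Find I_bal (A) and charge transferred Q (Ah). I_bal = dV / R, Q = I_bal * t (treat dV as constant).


First, Ohm's law: I_bal = 0.0112 V / 88.21 ohm = 1.2697e-04 A
Then Q = I * t = 1.2697e-04 A * 6.71 hr = 8.520e-04 Ah

I=1.2697e-04 A, Q=8.520e-04 Ah


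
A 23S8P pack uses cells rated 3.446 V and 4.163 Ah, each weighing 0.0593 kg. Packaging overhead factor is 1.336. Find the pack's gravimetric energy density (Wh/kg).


Step 1: V_pack = 23 * 3.446 = 79.258 V
Step 2: C_pack = 8 * 4.163 = 33.304 Ah
Step 3: E_pack = V_pack * C_pack = 79.258 * 33.304 = 2639.6 Wh
Step 4: m_pack = 23 * 8 * 0.0593 * 1.336 = 14.577 kg
Step 5: ED = E_pack / m_pack = 2639.6 / 14.577 = 181.1 Wh/kg

181.1 Wh/kg


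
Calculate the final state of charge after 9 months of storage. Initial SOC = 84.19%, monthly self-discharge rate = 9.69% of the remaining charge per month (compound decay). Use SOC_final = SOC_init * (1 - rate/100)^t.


Monthly retention factor = 1 - 9.69/100 = 0.9031
Over 9 months: factor^9 = 0.3996
SOC_final = 84.19 * 0.3996 = 33.64%

33.64%


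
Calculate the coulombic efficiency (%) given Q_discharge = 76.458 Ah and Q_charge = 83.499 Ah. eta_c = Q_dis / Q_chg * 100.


eta_c = Q_dis / Q_chg * 100 = 76.458 / 83.499 * 100 = 91.57%

91.57%


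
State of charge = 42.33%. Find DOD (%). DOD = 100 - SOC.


Complement of SOC: DOD = 100% - 42.33% = 57.67%

57.67%


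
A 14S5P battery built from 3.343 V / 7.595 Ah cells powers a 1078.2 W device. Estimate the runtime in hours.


Step 1: E_pack = Ns * V_cell * Np * C_cell = 14 * 3.343 * 5 * 7.595 = 1777.3 Wh
Step 2: t = E_pack / P = 1777.3 / 1078.2 = 1.648 hr

1.648 hr


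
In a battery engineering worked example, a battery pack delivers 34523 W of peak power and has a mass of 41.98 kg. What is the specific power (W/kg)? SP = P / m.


Specific power = 34523 W / 41.98 kg = 822.4 W/kg

822.4 W/kg


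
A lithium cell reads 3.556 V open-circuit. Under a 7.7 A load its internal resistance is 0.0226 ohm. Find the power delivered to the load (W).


Step 1: V_terminal = OCV - I*R = 3.556 - 7.7 * 0.0226 = 3.382 V
Step 2: P_out = V_terminal * I = 3.382 * 7.7 = 26.04 W

26.04 W


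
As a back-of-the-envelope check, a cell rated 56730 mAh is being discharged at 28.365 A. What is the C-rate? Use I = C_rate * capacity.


Convert: capacity = 56730 mAh = 56.73 Ah
Rearranging: C_rate = 28.365 / 56.73 = 0.5C

0.5C


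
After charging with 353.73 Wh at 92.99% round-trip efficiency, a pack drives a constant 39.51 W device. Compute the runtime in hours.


Step 1: E_discharge = eta/100 * E_charge = 92.99/100 * 353.73 = 328.93 Wh
Step 2: t = E_discharge / P = 328.93 / 39.51 = 8.325 hr

8.325 hr


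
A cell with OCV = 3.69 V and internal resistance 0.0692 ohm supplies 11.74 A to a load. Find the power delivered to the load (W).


Step 1: V_terminal = OCV - I*R = 3.69 - 11.74 * 0.0692 = 2.8776 V
Step 2: P_out = V_terminal * I = 2.8776 * 11.74 = 33.78 W

33.78 W


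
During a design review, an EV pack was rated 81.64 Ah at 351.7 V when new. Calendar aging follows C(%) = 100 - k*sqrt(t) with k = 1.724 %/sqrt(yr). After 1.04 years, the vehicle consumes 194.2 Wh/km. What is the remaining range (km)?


Step 1: capacity retention = 100 - 1.724 * sqrt(1.04) = 100 - 1.724 * 1.0198 = 98.242%
Step 2: C_now = 81.64 * 98.242/100 = 80.205 Ah
Step 3: E_pack = V * C_now = 351.7 * 80.205 = 28208 Wh
Step 4: range = E_pack / consumption = 28208 / 194.2 = 145.3 km

145.3 km


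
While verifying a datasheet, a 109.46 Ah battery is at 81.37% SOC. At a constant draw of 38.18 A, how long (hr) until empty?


Step 1: remaining = SOC/100 * C_total = 81.37/100 * 109.46 = 89.068 Ah
Step 2: t = remaining / I = 89.068 / 38.18 = 2.333 hr

2.333 hr


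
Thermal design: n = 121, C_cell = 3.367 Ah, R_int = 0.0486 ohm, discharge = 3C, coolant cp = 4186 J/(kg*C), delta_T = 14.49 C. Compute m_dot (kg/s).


Step 1: I = 3 * 3.367 = 10.101 A
Step 2: Q_cell = I^2 * R = 10.101^2 * 0.0486 = 4.9587 W
Step 3: Q_total = 121 * 4.9587 = 600 W
Step 4: m_dot = Q_total / (cp * dT) = 600 / (4186 * 14.49) = 0.009892 kg/s

0.009892 kg/s


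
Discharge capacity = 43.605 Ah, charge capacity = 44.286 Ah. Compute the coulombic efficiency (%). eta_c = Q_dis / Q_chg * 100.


Coulombic efficiency = 43.605/44.286 * 100% = 98.46%

98.46%


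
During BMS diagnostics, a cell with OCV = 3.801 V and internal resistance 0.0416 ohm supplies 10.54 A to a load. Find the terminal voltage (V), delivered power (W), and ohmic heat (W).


Step 1: V_terminal = OCV - I*R = 3.801 - 10.54 * 0.0416 = 3.3625 V
Step 2: P_out = V_terminal * I = 3.3625 * 10.54 = 35.44 W
Step 3: Q = I^2 * R = 10.54^2 * 0.0416 = 4.621 W

V=3.3625 V, P=35.44 W, Q=4.621 W


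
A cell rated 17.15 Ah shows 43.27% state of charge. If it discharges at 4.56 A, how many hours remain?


Step 1: remaining = SOC/100 * C_total = 43.27/100 * 17.15 = 7.4208 Ah
Step 2: t = remaining / I = 7.4208 / 4.56 = 1.627 hr

1.627 hr


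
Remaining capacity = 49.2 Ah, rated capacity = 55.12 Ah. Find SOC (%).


SOC% = 49.2 / 55.12 * 100 = 89.26%

89.26%


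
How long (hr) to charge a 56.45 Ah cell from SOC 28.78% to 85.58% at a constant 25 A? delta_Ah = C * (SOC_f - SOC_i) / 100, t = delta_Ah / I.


delta_Ah = 56.45 * (85.58 - 28.78) / 100 = 32.064 Ah
t = delta_Ah / I = 32.064 / 25 = 1.283 hr

1.283 hr


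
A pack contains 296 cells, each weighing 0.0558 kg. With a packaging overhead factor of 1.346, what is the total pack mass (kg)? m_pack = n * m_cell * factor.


m_pack = n * m_cell * overhead = 296 * 0.0558 * 1.346 = 22.23 kg

22.23 kg


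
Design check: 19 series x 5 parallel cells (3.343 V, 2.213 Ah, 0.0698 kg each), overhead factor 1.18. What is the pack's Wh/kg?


Step 1: V_pack = 19 * 3.343 = 63.517 V
Step 2: C_pack = 5 * 2.213 = 11.065 Ah
Step 3: E_pack = V_pack * C_pack = 63.517 * 11.065 = 702.82 Wh
Step 4: m_pack = 19 * 5 * 0.0698 * 1.18 = 7.8246 kg
Step 5: ED = E_pack / m_pack = 702.82 / 7.8246 = 89.82 Wh/kg

89.82 Wh/kg


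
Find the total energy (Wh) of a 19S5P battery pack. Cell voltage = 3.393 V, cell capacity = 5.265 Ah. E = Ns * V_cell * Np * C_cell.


V_pack = 19 * 3.393 = 64.467 V
C_pack = 5 * 5.265 = 26.325 Ah
E = V_pack * C_pack = 64.467 * 26.325 = 1697 Wh

1697 Wh


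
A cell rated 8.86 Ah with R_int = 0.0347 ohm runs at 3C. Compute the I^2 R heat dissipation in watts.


Step 1: I = C_rate * capacity = 3 * 8.86 = 26.58 A
Step 2: Q = I^2 * R = 26.58^2 * 0.0347 = 706.5 * 0.0347 = 24.52 W

24.52 W


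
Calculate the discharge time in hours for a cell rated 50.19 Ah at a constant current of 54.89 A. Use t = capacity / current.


t = capacity / current = 50.19 / 54.89 = 0.9144 hr

0.9144 hr


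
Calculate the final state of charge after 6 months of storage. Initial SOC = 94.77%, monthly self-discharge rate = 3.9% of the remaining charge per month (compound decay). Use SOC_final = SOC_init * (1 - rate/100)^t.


Monthly retention factor = 1 - 3.9/100 = 0.961
Over 6 months: factor^6 = 0.78766
SOC_final = 94.77 * 0.78766 = 74.65%

74.65%


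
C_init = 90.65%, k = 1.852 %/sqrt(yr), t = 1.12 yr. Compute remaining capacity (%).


Step 1: sqrt(1.12 yr) = 1.0583
Step 2: drop = 1.852 * 1.0583 = 1.96
Step 3: C_final = 90.65 - 1.96 = 88.69%

88.69%


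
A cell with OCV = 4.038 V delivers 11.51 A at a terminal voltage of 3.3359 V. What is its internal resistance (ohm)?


R = (OCV - V) / I = (4.038 - 3.3359) / 11.51 = 0.06100 ohm

0.06100 ohm


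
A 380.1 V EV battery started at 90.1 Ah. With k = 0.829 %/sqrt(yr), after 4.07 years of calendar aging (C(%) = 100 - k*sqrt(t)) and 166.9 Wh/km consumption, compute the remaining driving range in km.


Step 1: capacity retention = 100 - 0.829 * sqrt(4.07) = 100 - 0.829 * 2.0174 = 98.328%
Step 2: C_now = 90.1 * 98.328/100 = 88.594 Ah
Step 3: E_pack = V * C_now = 380.1 * 88.594 = 33675 Wh
Step 4: range = E_pack / consumption = 33675 / 166.9 = 201.8 km

201.8 km


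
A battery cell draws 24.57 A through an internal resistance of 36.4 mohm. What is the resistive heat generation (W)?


Convert: R = 36.4 mohm = 0.0364 ohm
I^2 = 603.68
Q = 603.68 * 0.0364 = 21.97 W

21.97 W


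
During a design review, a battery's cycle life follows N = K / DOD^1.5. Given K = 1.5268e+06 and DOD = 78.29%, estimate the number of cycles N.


Step 1: DOD^1.5 = 78.29^1.5 = 692.72
Step 2: N = 1.5268e+06 / 692.72 = 2204 cycles

2204 cycles


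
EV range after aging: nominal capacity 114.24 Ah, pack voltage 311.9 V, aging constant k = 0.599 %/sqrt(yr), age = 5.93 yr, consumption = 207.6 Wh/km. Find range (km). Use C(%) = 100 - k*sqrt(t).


Step 1: capacity retention = 100 - 0.599 * sqrt(5.93) = 100 - 0.599 * 2.4352 = 98.541%
Step 2: C_now = 114.24 * 98.541/100 = 112.57 Ah
Step 3: E_pack = V * C_now = 311.9 * 112.57 = 35111 Wh
Step 4: range = E_pack / consumption = 35111 / 207.6 = 169.1 km

169.1 km


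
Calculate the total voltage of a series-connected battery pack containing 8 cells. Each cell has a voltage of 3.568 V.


V_pack = n * V_cell = 8 * 3.568 = 28.544 V

28.544 V


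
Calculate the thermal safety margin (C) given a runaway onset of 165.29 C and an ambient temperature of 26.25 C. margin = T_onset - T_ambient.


Safety margin = 165.29 C - 26.25 C = 139.04 C

139.04 C


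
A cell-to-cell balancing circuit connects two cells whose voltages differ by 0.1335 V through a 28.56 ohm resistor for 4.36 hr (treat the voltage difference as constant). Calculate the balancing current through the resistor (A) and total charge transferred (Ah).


I_bal = dV / R = 0.1335 / 28.56 = 0.0046744 A
Q = I_bal * t = 0.0046744 * 4.36 = 0.02038 Ah

I=0.0046744 A, Q=0.02038 Ah


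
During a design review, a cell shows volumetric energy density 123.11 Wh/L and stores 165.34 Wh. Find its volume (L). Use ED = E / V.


V = E / ED = 165.34 / 123.11 = 1.343 L

1.343 L
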